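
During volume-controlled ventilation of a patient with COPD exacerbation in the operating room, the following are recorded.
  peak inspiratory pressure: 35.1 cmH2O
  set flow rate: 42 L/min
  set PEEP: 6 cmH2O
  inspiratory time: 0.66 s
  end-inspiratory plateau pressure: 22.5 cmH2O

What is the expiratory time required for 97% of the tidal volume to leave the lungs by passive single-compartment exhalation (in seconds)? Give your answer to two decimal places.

Flow: 42 L/min ÷ 60 = 0.7 L/s.
Vt = flow × Ti = 0.7 L/s × 0.66 s × 1000 mL/L = 462.0 mL.
R = (PIP − Pplat)/V̇ = (35.1 − 22.5) / 0.7 = 12.6/0.7 = 18.0 cmH2O·s/L.
C = Vt/(Pplat − PEEP) = 462.0 / (22.5 − 6) = 462.0/16.5 = 28.0 mL/cmH2O.
τ = R × C = 18.0 × 0.028 L/cmH2O = 0.504 s.
t = −τ·ln(1 − 0.97) = −0.504·ln(0.03) = 1.767 s.

1.77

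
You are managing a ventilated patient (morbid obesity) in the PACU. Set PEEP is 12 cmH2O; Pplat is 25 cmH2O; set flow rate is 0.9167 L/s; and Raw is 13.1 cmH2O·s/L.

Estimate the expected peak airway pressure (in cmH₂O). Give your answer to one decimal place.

37.0

PIP = Pplat + Raw × flow = 25 + 13.1 × 0.9167 = 25 + 12.009 = 37.009 cmH2O.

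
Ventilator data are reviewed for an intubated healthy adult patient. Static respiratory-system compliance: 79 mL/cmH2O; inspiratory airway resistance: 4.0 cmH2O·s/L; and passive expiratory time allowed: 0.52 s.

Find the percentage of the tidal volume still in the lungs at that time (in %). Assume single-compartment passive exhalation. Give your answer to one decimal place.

19.3

τ = R × C = 4.0 × 79 mL/cmH2O = 4.0 × 0.079 L/cmH2O = 0.316 s.
Passive exhalation: V(t)/V₀ = e^(−t/τ) = e^(−0.52/0.316) = 0.1929.
Fraction remaining = 0.1929 → 19.29%.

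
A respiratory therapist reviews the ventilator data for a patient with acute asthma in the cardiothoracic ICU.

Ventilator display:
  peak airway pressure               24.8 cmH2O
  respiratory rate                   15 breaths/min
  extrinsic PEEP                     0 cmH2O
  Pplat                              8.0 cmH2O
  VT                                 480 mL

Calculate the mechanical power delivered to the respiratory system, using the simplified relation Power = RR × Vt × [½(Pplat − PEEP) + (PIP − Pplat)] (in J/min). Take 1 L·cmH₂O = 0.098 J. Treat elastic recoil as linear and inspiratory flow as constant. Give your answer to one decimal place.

Per-breath work = Vt × [½(Pplat−PEEP) + (PIP−Pplat)] = 0.480 × [0.5×8.0 + 16.8] = 0.480 × 20.8 = 9.984 L·cmH2O.
Power = 15 × 9.984 = 149.76 L·cmH2O/min.
× 0.098 J/(L·cmH2O) → 14.676 J/min.

14.7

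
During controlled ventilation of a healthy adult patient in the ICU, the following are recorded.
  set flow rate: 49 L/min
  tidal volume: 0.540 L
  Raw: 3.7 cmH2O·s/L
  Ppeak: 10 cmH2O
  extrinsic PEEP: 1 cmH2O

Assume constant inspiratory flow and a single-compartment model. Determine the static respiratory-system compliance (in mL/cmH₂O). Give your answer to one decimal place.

90.3

Flow: 49 L/min ÷ 60 = 0.8167 L/s.
Equation of motion (constant flow): PIP = Vt/C + R·V̇ + PEEP.
Vt/C = PIP − R·V̇ − PEEP = 10 − 3.7×0.8167 − 1 = 10 − 3.022 − 1 = 5.978 cmH2O.
C = Vt / 5.978 = 540 / 5.978 = 90.331 mL/cmH2O.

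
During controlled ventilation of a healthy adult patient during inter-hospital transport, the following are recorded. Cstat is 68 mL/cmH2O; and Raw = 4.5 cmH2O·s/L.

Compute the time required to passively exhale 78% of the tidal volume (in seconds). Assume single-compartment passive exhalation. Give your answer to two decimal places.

τ = R × C = 4.5 × 68 mL/cmH2O = 4.5 × 0.068 L/cmH2O = 0.306 s.
Exhaled fraction f = 1 − e^(−t/τ) → t = −τ·ln(1 − f) = −0.306·ln(0.22) = 0.4633 s.

0.46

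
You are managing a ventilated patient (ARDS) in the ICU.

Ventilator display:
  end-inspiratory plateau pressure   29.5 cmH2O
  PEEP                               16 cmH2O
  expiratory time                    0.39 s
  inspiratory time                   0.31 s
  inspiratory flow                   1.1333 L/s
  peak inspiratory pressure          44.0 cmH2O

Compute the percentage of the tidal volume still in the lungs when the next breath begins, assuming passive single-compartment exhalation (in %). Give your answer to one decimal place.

31.0

Vt = flow × Ti = 1.1333 L/s × 0.31 s × 1000 mL/L = 351.32 mL.
R = (PIP − Pplat)/V̇ = (44.0 − 29.5) / 1.1333 = 14.5/1.1333 = 12.794 cmH2O·s/L.
C = Vt/(Pplat − PEEP) = 351.32 / (29.5 − 16) = 351.32/13.5 = 26.024 mL/cmH2O.
τ = R × C = 12.794 × 0.02602 L/cmH2O = 0.3329 s.
Fraction remaining at end-expiration = e^(−Te/τ) = e^(−0.39/0.3329) = 0.3099 → 30.99%.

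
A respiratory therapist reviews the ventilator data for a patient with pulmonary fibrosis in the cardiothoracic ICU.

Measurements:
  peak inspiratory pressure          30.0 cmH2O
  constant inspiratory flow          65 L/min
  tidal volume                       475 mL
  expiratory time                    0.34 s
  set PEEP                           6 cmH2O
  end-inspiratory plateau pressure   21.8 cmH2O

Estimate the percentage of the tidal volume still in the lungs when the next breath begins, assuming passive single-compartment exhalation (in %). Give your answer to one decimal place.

22.4

Flow: 65 L/min ÷ 60 = 1.0833 L/s.
R = (PIP − Pplat)/V̇ = (30.0 − 21.8) / 1.0833 = 8.2/1.0833 = 7.569 cmH2O·s/L.
C = Vt/(Pplat − PEEP) = 475.0 / (21.8 − 6) = 475.0/15.8 = 30.063 mL/cmH2O.
τ = R × C = 7.569 × 0.03006 L/cmH2O = 0.2275 s.
Fraction remaining at end-expiration = e^(−Te/τ) = e^(−0.34/0.2275) = 0.2244 → 22.44%.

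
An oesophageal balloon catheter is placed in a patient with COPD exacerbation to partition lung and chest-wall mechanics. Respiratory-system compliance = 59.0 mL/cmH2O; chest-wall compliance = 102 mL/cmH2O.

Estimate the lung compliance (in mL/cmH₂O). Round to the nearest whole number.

1/CL = 1/Crs − 1/Ccw.
1/CL = 1/59.0 − 1/102 = 0.007145.
CL = 139.96 mL/cmH2O.

140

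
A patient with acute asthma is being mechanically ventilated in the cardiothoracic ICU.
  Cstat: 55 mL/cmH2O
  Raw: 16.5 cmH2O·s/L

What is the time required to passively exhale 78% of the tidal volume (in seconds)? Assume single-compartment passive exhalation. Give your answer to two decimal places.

1.37

τ = R × C = 16.5 × 55 mL/cmH2O = 16.5 × 0.055 L/cmH2O = 0.9075 s.
Exhaled fraction f = 1 − e^(−t/τ) → t = −τ·ln(1 − f) = −0.9075·ln(0.22) = 1.374 s.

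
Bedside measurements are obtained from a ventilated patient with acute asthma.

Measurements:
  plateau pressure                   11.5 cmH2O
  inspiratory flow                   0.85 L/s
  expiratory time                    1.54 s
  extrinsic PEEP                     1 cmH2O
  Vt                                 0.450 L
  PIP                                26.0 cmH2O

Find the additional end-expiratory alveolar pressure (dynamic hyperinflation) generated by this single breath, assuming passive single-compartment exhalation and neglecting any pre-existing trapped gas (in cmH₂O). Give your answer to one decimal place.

1.3

R = (PIP − Pplat)/V̇ = (26.0 − 11.5) / 0.85 = 14.5/0.85 = 17.059 cmH2O·s/L.
C = Vt/(Pplat − PEEP) = 450.0 / (11.5 − 1) = 450.0/10.5 = 42.857 mL/cmH2O.
τ = R × C = 17.059 × 0.04286 L/cmH2O = 0.7311 s.
Fraction remaining = e^(−Te/τ) = e^(−1.54/0.7311) = 0.1217; trapped volume = 450.0 × 0.1217 = 54.765 mL.
Additional alveolar pressure from trapping ≈ V_trapped / C = 54.765 / 42.857 = 1.278 cmH2O.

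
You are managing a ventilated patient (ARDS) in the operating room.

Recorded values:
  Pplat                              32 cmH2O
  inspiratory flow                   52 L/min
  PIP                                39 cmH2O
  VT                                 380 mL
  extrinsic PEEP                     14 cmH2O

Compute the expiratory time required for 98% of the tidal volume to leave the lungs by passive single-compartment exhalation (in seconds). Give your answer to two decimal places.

Flow: 52 L/min ÷ 60 = 0.8667 L/s.
R = (PIP − Pplat)/V̇ = (39 − 32) / 0.8667 = 7.0/0.8667 = 8.077 cmH2O·s/L.
C = Vt/(Pplat − PEEP) = 380.0 / (32 − 14) = 380.0/18.0 = 21.111 mL/cmH2O.
τ = R × C = 8.077 × 0.02111 L/cmH2O = 0.1705 s.
t = −τ·ln(1 − 0.98) = −0.1705·ln(0.02) = 0.667 s.

0.67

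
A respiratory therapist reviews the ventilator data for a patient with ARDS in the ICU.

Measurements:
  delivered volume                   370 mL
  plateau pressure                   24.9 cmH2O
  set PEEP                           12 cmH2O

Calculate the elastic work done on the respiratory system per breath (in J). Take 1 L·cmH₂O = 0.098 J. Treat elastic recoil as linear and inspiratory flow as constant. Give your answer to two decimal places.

Elastic work ≈ ½ × (Pplat − PEEP) × Vt = 0.5 × (24.9 − 12) × 0.370 L = 0.5 × 12.9 × 0.370 = 2.387 L·cmH2O.
× 0.098 J/(L·cmH2O) → 0.2339 J.

0.23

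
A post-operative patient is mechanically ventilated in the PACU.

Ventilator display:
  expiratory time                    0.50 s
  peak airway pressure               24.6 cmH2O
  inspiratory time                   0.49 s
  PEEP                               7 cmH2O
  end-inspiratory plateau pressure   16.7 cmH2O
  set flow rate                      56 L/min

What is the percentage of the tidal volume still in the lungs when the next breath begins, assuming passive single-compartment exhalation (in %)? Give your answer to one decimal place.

Flow: 56 L/min ÷ 60 = 0.9333 L/s.
Vt = flow × Ti = 0.9333 L/s × 0.49 s × 1000 mL/L = 457.32 mL.
R = (PIP − Pplat)/V̇ = (24.6 − 16.7) / 0.9333 = 7.9/0.9333 = 8.465 cmH2O·s/L.
C = Vt/(Pplat − PEEP) = 457.32 / (16.7 − 7) = 457.32/9.7 = 47.146 mL/cmH2O.
τ = R × C = 8.465 × 0.04715 L/cmH2O = 0.3991 s.
Fraction remaining at end-expiration = e^(−Te/τ) = e^(−0.50/0.3991) = 0.2857 → 28.57%.

28.6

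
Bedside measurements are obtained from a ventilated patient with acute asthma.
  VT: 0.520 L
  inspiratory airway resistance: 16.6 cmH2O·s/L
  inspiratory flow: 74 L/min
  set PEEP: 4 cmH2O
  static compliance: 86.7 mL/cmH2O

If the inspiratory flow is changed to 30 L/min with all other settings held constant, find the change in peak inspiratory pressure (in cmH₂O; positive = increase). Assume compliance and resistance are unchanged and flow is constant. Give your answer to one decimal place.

-12.2

Flow: 74 L/min ÷ 60 = 1.2333 L/s.
New flow: 30 L/min ÷ 60 = 0.5 L/s.
PIP = Vt/C + R·V̇ + PEEP (constant-flow equation of motion).
Only the resistive term changes: ΔPIP = R × ΔV̇ = 16.6 × (0.5 − 1.2333) = 16.6 × -0.7333 = -12.173 cmH2O.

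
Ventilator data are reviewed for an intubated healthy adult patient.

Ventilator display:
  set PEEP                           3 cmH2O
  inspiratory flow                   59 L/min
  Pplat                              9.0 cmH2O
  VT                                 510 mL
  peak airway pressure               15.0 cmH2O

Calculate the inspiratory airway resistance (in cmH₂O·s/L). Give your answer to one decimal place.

6.1

Flow: 59 L/min ÷ 60 = 0.9833 L/s.
Raw = (PIP − Pplat) / flow = (15.0 − 9.0) / 0.9833 = 6.0 / 0.9833 = 6.102 cmH2O·s/L.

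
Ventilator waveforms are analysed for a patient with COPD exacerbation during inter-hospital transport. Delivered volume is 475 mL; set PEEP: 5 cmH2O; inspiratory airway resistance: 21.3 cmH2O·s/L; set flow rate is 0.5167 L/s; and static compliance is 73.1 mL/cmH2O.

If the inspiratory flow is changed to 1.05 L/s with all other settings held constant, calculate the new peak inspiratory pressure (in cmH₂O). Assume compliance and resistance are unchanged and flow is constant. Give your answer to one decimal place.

PIP = Vt/C + R·V̇ + PEEP (constant-flow equation of motion).
Only the resistive term changes: ΔPIP = R × ΔV̇ = 21.3 × (1.05 − 0.5167) = 21.3 × 0.5333 = 11.359 cmH2O.
Original PIP = 475/73.1 + 21.3×0.5167 + 5 = 22.504 cmH2O; new PIP = 22.504 + (11.359) = 33.863 cmH2O.

33.9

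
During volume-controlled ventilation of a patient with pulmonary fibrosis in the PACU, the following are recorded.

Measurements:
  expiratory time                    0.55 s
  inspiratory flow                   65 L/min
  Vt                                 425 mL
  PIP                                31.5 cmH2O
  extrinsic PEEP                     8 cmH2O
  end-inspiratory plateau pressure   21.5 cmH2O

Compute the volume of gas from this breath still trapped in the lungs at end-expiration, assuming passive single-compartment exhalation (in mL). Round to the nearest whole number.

Flow: 65 L/min ÷ 60 = 1.0833 L/s.
R = (PIP − Pplat)/V̇ = (31.5 − 21.5) / 1.0833 = 10.0/1.0833 = 9.231 cmH2O·s/L.
C = Vt/(Pplat − PEEP) = 425.0 / (21.5 − 8) = 425.0/13.5 = 31.481 mL/cmH2O.
τ = R × C = 9.231 × 0.03148 L/cmH2O = 0.2906 s.
Fraction remaining = e^(−Te/τ) = e^(−0.55/0.2906) = 0.1507.
Trapped volume = 425.0 × 0.1507 = 64.048 mL.

64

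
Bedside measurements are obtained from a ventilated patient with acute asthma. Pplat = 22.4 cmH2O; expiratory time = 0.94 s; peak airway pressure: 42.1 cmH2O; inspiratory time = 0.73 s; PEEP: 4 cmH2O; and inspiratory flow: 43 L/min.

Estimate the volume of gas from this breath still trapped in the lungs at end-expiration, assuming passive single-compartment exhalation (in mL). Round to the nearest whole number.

157

Flow: 43 L/min ÷ 60 = 0.7167 L/s.
Vt = flow × Ti = 0.7167 L/s × 0.73 s × 1000 mL/L = 523.19 mL.
R = (PIP − Pplat)/V̇ = (42.1 − 22.4) / 0.7167 = 19.7/0.7167 = 27.487 cmH2O·s/L.
C = Vt/(Pplat − PEEP) = 523.19 / (22.4 − 4) = 523.19/18.4 = 28.434 mL/cmH2O.
τ = R × C = 27.487 × 0.02843 L/cmH2O = 0.7815 s.
Fraction remaining = e^(−Te/τ) = e^(−0.94/0.7815) = 0.3003.
Trapped volume = 523.19 × 0.3003 = 157.11 mL.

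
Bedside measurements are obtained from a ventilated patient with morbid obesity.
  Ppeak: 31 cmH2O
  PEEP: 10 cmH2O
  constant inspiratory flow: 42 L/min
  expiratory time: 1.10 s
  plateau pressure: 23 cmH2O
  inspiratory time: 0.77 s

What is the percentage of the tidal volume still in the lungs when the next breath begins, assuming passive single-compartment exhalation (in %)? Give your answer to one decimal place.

Flow: 42 L/min ÷ 60 = 0.7 L/s.
Vt = flow × Ti = 0.7 L/s × 0.77 s × 1000 mL/L = 539.0 mL.
R = (PIP − Pplat)/V̇ = (31 − 23) / 0.7 = 8.0/0.7 = 11.429 cmH2O·s/L.
C = Vt/(Pplat − PEEP) = 539.0 / (23 − 10) = 539.0/13.0 = 41.462 mL/cmH2O.
τ = R × C = 11.429 × 0.04146 L/cmH2O = 0.4738 s.
Fraction remaining at end-expiration = e^(−Te/τ) = e^(−1.10/0.4738) = 0.09811 → 9.811%.

9.8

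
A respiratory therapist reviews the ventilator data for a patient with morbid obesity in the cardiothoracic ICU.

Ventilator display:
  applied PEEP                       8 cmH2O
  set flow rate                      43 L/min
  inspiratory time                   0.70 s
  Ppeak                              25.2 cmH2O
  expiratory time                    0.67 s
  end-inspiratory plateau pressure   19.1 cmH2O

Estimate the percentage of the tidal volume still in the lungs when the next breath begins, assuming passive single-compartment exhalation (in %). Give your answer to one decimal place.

17.5

Flow: 43 L/min ÷ 60 = 0.7167 L/s.
Vt = flow × Ti = 0.7167 L/s × 0.70 s × 1000 mL/L = 501.69 mL.
R = (PIP − Pplat)/V̇ = (25.2 − 19.1) / 0.7167 = 6.1/0.7167 = 8.511 cmH2O·s/L.
C = Vt/(Pplat − PEEP) = 501.69 / (19.1 − 8) = 501.69/11.1 = 45.197 mL/cmH2O.
τ = R × C = 8.511 × 0.0452 L/cmH2O = 0.3847 s.
Fraction remaining at end-expiration = e^(−Te/τ) = e^(−0.67/0.3847) = 0.1752 → 17.52%.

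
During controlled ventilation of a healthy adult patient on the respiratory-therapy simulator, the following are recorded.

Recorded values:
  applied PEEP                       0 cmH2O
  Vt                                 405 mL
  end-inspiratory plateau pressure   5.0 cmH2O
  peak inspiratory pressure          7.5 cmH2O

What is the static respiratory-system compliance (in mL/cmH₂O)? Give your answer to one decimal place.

81.0

Cstat = Vt / (Pplat − PEEP) = 405 / (5.0 − 0) = 405 / 5.0 = 81.0 mL/cmH2O.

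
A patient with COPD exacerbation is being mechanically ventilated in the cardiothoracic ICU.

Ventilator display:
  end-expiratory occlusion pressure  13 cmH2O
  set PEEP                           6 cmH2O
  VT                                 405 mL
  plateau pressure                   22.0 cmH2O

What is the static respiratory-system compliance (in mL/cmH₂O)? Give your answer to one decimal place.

45.0

End-expiratory occlusion gives total PEEP = 13 cmH2O (intrinsic PEEP = 13 − 6 = 7). Use total PEEP for the elastic gradient.
Cstat = Vt / (Pplat − PEEPtotal) = 405 / (22.0 − 13) = 405 / 9.0 = 45.0 mL/cmH2O.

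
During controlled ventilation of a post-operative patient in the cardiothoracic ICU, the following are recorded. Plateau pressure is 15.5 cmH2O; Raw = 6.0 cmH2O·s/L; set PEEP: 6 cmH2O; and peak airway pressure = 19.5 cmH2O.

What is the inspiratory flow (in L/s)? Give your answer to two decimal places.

flow = (PIP − Pplat) / Raw = 4.0 / 6.0 = 0.6667 L/s.

0.67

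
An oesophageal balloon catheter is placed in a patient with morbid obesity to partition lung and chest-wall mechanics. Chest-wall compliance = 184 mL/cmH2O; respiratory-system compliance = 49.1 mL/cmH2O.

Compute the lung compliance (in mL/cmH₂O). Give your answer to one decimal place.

1/CL = 1/Crs − 1/Ccw.
1/CL = 1/49.1 − 1/184 = 0.01493.
CL = 66.979 mL/cmH2O.

67.0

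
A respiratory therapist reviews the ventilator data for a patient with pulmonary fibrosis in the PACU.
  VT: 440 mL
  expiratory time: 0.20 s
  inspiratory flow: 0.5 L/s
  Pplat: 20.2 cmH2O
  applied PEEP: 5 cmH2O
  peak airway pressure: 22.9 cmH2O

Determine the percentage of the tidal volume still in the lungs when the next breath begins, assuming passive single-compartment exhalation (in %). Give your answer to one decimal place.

R = (PIP − Pplat)/V̇ = (22.9 − 20.2) / 0.5 = 2.7/0.5 = 5.4 cmH2O·s/L.
C = Vt/(Pplat − PEEP) = 440.0 / (20.2 − 5) = 440.0/15.2 = 28.947 mL/cmH2O.
τ = R × C = 5.4 × 0.02895 L/cmH2O = 0.1563 s.
Fraction remaining at end-expiration = e^(−Te/τ) = e^(−0.20/0.1563) = 0.2782 → 27.82%.

27.8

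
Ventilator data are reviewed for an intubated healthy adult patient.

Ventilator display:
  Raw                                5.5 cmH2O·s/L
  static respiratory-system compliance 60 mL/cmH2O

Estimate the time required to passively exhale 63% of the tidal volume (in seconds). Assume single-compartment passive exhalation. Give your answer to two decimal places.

0.33

τ = R × C = 5.5 × 60 mL/cmH2O = 5.5 × 0.060 L/cmH2O = 0.33 s.
Exhaled fraction f = 1 − e^(−t/τ) → t = −τ·ln(1 − f) = −0.33·ln(0.37) = 0.3281 s.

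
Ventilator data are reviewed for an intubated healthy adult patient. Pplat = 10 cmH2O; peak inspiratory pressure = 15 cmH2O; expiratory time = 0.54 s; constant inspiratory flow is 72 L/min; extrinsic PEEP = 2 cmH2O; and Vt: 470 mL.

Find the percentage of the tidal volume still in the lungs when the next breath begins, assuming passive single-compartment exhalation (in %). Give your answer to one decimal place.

Flow: 72 L/min ÷ 60 = 1.2 L/s.
R = (PIP − Pplat)/V̇ = (15 − 10) / 1.2 = 5.0/1.2 = 4.167 cmH2O·s/L.
C = Vt/(Pplat − PEEP) = 470.0 / (10 − 2) = 470.0/8.0 = 58.75 mL/cmH2O.
τ = R × C = 4.167 × 0.05875 L/cmH2O = 0.2448 s.
Fraction remaining at end-expiration = e^(−Te/τ) = e^(−0.54/0.2448) = 0.1102 → 11.02%.

11.0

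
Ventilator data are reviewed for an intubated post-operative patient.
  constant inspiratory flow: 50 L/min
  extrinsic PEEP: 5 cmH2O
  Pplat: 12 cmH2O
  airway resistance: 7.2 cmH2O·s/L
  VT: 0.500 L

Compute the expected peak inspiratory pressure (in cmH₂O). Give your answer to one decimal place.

Flow: 50 L/min ÷ 60 = 0.8333 L/s.
PIP = Pplat + Raw × flow = 12 + 7.2 × 0.8333 = 12 + 6.0 = 18.0 cmH2O.

18.0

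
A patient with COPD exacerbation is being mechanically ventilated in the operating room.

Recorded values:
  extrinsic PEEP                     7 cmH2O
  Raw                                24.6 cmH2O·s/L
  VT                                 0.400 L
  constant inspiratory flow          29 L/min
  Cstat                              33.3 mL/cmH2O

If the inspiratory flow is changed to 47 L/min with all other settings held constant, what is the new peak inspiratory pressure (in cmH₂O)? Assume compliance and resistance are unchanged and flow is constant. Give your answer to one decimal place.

Flow: 29 L/min ÷ 60 = 0.4833 L/s.
New flow: 47 L/min ÷ 60 = 0.7833 L/s.
PIP = Vt/C + R·V̇ + PEEP (constant-flow equation of motion).
Only the resistive term changes: ΔPIP = R × ΔV̇ = 24.6 × (0.7833 − 0.4833) = 24.6 × 0.3 = 7.38 cmH2O.
Original PIP = 400/33.3 + 24.6×0.4833 + 7 = 30.901 cmH2O; new PIP = 30.901 + (7.38) = 38.281 cmH2O.

38.3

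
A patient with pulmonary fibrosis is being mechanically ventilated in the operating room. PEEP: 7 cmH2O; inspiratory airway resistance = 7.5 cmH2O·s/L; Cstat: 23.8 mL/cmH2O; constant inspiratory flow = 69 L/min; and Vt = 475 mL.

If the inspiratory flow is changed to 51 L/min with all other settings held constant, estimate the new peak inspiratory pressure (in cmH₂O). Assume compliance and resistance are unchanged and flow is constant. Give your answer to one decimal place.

Flow: 69 L/min ÷ 60 = 1.15 L/s.
New flow: 51 L/min ÷ 60 = 0.85 L/s.
PIP = Vt/C + R·V̇ + PEEP (constant-flow equation of motion).
Only the resistive term changes: ΔPIP = R × ΔV̇ = 7.5 × (0.85 − 1.15) = 7.5 × -0.3 = -2.25 cmH2O.
Original PIP = 475/23.8 + 7.5×1.15 + 7 = 35.583 cmH2O; new PIP = 35.583 + (-2.25) = 33.333 cmH2O.

33.3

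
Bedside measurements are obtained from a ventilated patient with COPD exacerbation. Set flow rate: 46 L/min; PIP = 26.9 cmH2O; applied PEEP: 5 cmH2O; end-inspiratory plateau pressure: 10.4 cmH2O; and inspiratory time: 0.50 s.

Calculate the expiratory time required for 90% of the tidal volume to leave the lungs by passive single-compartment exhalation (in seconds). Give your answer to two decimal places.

Flow: 46 L/min ÷ 60 = 0.7667 L/s.
Vt = flow × Ti = 0.7667 L/s × 0.50 s × 1000 mL/L = 383.35 mL.
R = (PIP − Pplat)/V̇ = (26.9 − 10.4) / 0.7667 = 16.5/0.7667 = 21.521 cmH2O·s/L.
C = Vt/(Pplat − PEEP) = 383.35 / (10.4 − 5) = 383.35/5.4 = 70.991 mL/cmH2O.
τ = R × C = 21.521 × 0.07099 L/cmH2O = 1.528 s.
t = −τ·ln(1 − 0.90) = −1.528·ln(0.1) = 3.518 s.

3.52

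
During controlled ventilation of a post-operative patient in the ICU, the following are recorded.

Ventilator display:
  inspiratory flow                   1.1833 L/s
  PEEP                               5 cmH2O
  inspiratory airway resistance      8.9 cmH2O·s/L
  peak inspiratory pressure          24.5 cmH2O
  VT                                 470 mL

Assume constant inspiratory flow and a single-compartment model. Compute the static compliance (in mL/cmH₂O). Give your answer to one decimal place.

Equation of motion (constant flow): PIP = Vt/C + R·V̇ + PEEP.
Vt/C = PIP − R·V̇ − PEEP = 24.5 − 8.9×1.1833 − 5 = 24.5 − 10.531 − 5 = 8.969 cmH2O.
C = Vt / 8.969 = 470 / 8.969 = 52.403 mL/cmH2O.

52.4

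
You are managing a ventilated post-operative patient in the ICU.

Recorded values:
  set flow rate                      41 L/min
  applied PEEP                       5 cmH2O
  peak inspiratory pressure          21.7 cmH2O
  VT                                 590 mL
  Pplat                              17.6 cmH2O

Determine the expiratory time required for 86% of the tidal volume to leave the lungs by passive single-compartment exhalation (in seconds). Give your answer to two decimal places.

0.55

Flow: 41 L/min ÷ 60 = 0.6833 L/s.
R = (PIP − Pplat)/V̇ = (21.7 − 17.6) / 0.6833 = 4.1/0.6833 = 6.0 cmH2O·s/L.
C = Vt/(Pplat − PEEP) = 590.0 / (17.6 − 5) = 590.0/12.6 = 46.825 mL/cmH2O.
τ = R × C = 6.0 × 0.04683 L/cmH2O = 0.281 s.
t = −τ·ln(1 − 0.86) = −0.281·ln(0.14) = 0.5525 s.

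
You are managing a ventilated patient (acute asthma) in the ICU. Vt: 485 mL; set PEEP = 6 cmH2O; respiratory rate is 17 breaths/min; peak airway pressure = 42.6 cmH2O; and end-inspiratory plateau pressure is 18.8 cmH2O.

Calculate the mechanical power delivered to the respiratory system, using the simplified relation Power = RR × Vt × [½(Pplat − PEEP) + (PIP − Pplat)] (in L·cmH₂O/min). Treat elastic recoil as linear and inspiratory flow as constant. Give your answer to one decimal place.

249.0

Per-breath work = Vt × [½(Pplat−PEEP) + (PIP−Pplat)] = 0.485 × [0.5×12.8 + 23.8] = 0.485 × 30.2 = 14.647 L·cmH2O.
Power = 17 × 14.647 = 249.0 L·cmH2O/min.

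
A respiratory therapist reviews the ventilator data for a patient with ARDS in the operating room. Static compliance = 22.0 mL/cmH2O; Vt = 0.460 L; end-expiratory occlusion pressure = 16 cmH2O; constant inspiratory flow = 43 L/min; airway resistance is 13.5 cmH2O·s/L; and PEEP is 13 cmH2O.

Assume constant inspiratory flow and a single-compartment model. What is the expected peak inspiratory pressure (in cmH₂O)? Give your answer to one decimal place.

46.6

Flow: 43 L/min ÷ 60 = 0.7167 L/s.
Total PEEP = 16 cmH2O (set 13 + intrinsic 3); this is the baseline alveolar pressure.
Equation of motion (constant flow): PIP = Vt/C + R·V̇ + PEEP.
PIP = 460/22.0 + 13.5×0.7167 + 16 = 20.909 + 9.675 + 16 = 46.584 cmH2O.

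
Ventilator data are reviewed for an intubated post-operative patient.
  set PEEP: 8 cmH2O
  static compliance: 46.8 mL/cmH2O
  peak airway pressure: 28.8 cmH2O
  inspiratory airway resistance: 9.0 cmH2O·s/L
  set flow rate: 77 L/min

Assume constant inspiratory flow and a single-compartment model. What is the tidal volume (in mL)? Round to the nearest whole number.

433

Flow: 77 L/min ÷ 60 = 1.2833 L/s.
Equation of motion (constant flow): PIP = Vt/C + R·V̇ + PEEP.
Vt/C = PIP − R·V̇ − PEEP = 28.8 − 11.55 − 8 = 9.25 cmH2O.
Vt = C × 9.25 = 46.8 × 9.25 = 432.9 mL.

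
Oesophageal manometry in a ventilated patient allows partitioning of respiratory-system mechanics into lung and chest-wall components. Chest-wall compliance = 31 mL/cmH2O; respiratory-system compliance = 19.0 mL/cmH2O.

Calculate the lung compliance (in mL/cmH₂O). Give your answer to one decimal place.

49.1

1/CL = 1/Crs − 1/Ccw.
1/CL = 1/19.0 − 1/31 = 0.02037.
CL = 49.092 mL/cmH2O.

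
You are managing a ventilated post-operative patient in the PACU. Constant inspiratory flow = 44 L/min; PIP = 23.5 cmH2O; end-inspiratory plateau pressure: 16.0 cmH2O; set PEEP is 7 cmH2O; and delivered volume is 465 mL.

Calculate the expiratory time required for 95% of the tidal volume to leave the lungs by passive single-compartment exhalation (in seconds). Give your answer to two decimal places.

1.58

Flow: 44 L/min ÷ 60 = 0.7333 L/s.
R = (PIP − Pplat)/V̇ = (23.5 − 16.0) / 0.7333 = 7.5/0.7333 = 10.228 cmH2O·s/L.
C = Vt/(Pplat − PEEP) = 465.0 / (16.0 − 7) = 465.0/9.0 = 51.667 mL/cmH2O.
τ = R × C = 10.228 × 0.05167 L/cmH2O = 0.5285 s.
t = −τ·ln(1 − 0.95) = −0.5285·ln(0.05) = 1.583 s.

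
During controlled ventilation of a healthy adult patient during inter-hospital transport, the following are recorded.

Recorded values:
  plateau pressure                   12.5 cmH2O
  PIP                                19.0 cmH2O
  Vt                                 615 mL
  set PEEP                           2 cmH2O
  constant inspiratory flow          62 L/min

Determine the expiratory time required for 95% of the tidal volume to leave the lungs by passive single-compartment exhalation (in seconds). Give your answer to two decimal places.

Flow: 62 L/min ÷ 60 = 1.0333 L/s.
R = (PIP − Pplat)/V̇ = (19.0 − 12.5) / 1.0333 = 6.5/1.0333 = 6.291 cmH2O·s/L.
C = Vt/(Pplat − PEEP) = 615.0 / (12.5 − 2) = 615.0/10.5 = 58.571 mL/cmH2O.
τ = R × C = 6.291 × 0.05857 L/cmH2O = 0.3685 s.
t = −τ·ln(1 − 0.95) = −0.3685·ln(0.05) = 1.104 s.

1.10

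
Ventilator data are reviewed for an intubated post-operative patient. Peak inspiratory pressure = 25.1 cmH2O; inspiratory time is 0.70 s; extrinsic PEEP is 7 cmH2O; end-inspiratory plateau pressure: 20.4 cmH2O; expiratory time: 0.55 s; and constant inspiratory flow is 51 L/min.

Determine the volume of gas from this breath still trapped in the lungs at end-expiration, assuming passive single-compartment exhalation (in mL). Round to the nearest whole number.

63

Flow: 51 L/min ÷ 60 = 0.85 L/s.
Vt = flow × Ti = 0.85 L/s × 0.70 s × 1000 mL/L = 595.0 mL.
R = (PIP − Pplat)/V̇ = (25.1 − 20.4) / 0.85 = 4.7/0.85 = 5.529 cmH2O·s/L.
C = Vt/(Pplat − PEEP) = 595.0 / (20.4 − 7) = 595.0/13.4 = 44.403 mL/cmH2O.
τ = R × C = 5.529 × 0.0444 L/cmH2O = 0.2455 s.
Fraction remaining = e^(−Te/τ) = e^(−0.55/0.2455) = 0.1064.
Trapped volume = 595.0 × 0.1064 = 63.308 mL.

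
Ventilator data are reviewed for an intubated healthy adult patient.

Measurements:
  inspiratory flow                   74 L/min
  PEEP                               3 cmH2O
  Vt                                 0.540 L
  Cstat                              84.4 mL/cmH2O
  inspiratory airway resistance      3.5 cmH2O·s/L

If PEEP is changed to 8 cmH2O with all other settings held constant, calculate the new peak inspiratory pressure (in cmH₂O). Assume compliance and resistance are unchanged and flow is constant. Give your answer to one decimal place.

Flow: 74 L/min ÷ 60 = 1.2333 L/s.
PIP = Vt/C + R·V̇ + PEEP (constant-flow equation of motion).
Only the baseline term changes: ΔPIP = ΔPEEP = 8 − 3 = 5.0 cmH2O.
Original PIP = 540/84.4 + 3.5×1.2333 + 3 = 13.715 cmH2O; new PIP = 13.715 + (5.0) = 18.715 cmH2O.

18.7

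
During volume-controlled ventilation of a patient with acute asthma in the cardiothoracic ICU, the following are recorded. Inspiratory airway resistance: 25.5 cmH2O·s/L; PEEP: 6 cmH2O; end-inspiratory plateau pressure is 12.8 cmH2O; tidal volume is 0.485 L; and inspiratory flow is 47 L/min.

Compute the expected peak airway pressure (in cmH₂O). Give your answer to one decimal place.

32.8

Flow: 47 L/min ÷ 60 = 0.7833 L/s.
PIP = Pplat + Raw × flow = 12.8 + 25.5 × 0.7833 = 12.8 + 19.974 = 32.774 cmH2O.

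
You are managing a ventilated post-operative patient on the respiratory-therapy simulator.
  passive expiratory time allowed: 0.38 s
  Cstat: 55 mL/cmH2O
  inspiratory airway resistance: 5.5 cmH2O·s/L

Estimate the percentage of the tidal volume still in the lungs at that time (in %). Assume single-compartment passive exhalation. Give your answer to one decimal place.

τ = R × C = 5.5 × 55 mL/cmH2O = 5.5 × 0.055 L/cmH2O = 0.3025 s.
Passive exhalation: V(t)/V₀ = e^(−t/τ) = e^(−0.38/0.3025) = 0.2847.
Fraction remaining = 0.2847 → 28.47%.

28.5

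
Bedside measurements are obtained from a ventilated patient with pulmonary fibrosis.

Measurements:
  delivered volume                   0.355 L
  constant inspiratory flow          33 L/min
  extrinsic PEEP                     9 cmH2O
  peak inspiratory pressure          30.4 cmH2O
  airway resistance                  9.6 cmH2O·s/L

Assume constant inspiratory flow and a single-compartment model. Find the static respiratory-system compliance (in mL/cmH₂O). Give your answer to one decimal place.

Flow: 33 L/min ÷ 60 = 0.55 L/s.
Equation of motion (constant flow): PIP = Vt/C + R·V̇ + PEEP.
Vt/C = PIP − R·V̇ − PEEP = 30.4 − 9.6×0.55 − 9 = 30.4 − 5.28 − 9 = 16.12 cmH2O.
C = Vt / 16.12 = 355 / 16.12 = 22.022 mL/cmH2O.

22.0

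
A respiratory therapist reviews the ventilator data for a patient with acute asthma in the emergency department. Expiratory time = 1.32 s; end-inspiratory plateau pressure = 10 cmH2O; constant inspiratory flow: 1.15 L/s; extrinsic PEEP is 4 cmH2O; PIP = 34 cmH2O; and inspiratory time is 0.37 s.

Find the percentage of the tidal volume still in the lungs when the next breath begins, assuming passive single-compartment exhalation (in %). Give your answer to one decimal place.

41.0

Vt = flow × Ti = 1.15 L/s × 0.37 s × 1000 mL/L = 425.5 mL.
R = (PIP − Pplat)/V̇ = (34 − 10) / 1.15 = 24.0/1.15 = 20.87 cmH2O·s/L.
C = Vt/(Pplat − PEEP) = 425.5 / (10 − 4) = 425.5/6.0 = 70.917 mL/cmH2O.
τ = R × C = 20.87 × 0.07092 L/cmH2O = 1.48 s.
Fraction remaining at end-expiration = e^(−Te/τ) = e^(−1.32/1.48) = 0.4099 → 40.99%.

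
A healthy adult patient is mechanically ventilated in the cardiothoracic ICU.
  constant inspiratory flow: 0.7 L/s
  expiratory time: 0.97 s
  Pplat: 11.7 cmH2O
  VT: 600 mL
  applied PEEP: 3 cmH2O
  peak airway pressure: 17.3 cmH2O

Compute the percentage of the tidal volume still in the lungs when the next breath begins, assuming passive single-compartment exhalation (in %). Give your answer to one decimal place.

17.2

R = (PIP − Pplat)/V̇ = (17.3 − 11.7) / 0.7 = 5.6/0.7 = 8.0 cmH2O·s/L.
C = Vt/(Pplat − PEEP) = 600.0 / (11.7 − 3) = 600.0/8.7 = 68.966 mL/cmH2O.
τ = R × C = 8.0 × 0.06897 L/cmH2O = 0.5518 s.
Fraction remaining at end-expiration = e^(−Te/τ) = e^(−0.97/0.5518) = 0.1724 → 17.24%.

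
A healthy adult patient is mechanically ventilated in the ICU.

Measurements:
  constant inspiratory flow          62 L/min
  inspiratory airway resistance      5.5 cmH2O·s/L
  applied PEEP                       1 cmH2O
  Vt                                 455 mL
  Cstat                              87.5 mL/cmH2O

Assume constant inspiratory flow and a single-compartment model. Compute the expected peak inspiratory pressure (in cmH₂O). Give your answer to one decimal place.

11.9

Flow: 62 L/min ÷ 60 = 1.0333 L/s.
Equation of motion (constant flow): PIP = Vt/C + R·V̇ + PEEP.
PIP = 455/87.5 + 5.5×1.0333 + 1 = 5.2 + 5.683 + 1 = 11.883 cmH2O.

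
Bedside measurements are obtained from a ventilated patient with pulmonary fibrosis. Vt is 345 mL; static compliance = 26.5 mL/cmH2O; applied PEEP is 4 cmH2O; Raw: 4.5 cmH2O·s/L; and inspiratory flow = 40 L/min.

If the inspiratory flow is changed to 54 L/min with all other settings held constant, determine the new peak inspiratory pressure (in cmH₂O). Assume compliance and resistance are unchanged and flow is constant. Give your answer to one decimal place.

Flow: 40 L/min ÷ 60 = 0.6667 L/s.
New flow: 54 L/min ÷ 60 = 0.9 L/s.
PIP = Vt/C + R·V̇ + PEEP (constant-flow equation of motion).
Only the resistive term changes: ΔPIP = R × ΔV̇ = 4.5 × (0.9 − 0.6667) = 4.5 × 0.2333 = 1.05 cmH2O.
Original PIP = 345/26.5 + 4.5×0.6667 + 4 = 20.019 cmH2O; new PIP = 20.019 + (1.05) = 21.069 cmH2O.

21.1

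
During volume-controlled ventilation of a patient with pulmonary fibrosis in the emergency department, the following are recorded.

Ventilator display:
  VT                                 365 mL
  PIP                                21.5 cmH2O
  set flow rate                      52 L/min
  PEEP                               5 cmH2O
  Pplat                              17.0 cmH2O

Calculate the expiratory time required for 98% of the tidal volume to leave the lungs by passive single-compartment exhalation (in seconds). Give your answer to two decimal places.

Flow: 52 L/min ÷ 60 = 0.8667 L/s.
R = (PIP − Pplat)/V̇ = (21.5 − 17.0) / 0.8667 = 4.5/0.8667 = 5.192 cmH2O·s/L.
C = Vt/(Pplat − PEEP) = 365.0 / (17.0 − 5) = 365.0/12.0 = 30.417 mL/cmH2O.
τ = R × C = 5.192 × 0.03042 L/cmH2O = 0.1579 s.
t = −τ·ln(1 − 0.98) = −0.1579·ln(0.02) = 0.6177 s.

0.62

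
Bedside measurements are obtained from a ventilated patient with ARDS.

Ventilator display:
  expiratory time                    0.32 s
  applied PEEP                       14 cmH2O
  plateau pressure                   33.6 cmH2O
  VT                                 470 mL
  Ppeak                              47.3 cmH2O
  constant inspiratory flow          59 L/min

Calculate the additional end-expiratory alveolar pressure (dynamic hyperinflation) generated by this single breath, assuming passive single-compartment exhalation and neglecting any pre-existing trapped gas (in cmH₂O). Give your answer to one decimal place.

Flow: 59 L/min ÷ 60 = 0.9833 L/s.
R = (PIP − Pplat)/V̇ = (47.3 − 33.6) / 0.9833 = 13.7/0.9833 = 13.933 cmH2O·s/L.
C = Vt/(Pplat − PEEP) = 470.0 / (33.6 − 14) = 470.0/19.6 = 23.98 mL/cmH2O.
τ = R × C = 13.933 × 0.02398 L/cmH2O = 0.3341 s.
Fraction remaining = e^(−Te/τ) = e^(−0.32/0.3341) = 0.3837; trapped volume = 470.0 × 0.3837 = 180.34 mL.
Additional alveolar pressure from trapping ≈ V_trapped / C = 180.34 / 23.98 = 7.52 cmH2O.

7.5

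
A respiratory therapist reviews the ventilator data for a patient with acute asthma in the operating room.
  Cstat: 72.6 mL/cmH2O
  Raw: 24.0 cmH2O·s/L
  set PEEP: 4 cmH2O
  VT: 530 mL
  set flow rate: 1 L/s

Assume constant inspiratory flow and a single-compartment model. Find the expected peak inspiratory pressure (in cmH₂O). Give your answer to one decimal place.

35.3

Equation of motion (constant flow): PIP = Vt/C + R·V̇ + PEEP.
PIP = 530/72.6 + 24.0×1 + 4 = 7.3 + 24.0 + 4 = 35.3 cmH2O.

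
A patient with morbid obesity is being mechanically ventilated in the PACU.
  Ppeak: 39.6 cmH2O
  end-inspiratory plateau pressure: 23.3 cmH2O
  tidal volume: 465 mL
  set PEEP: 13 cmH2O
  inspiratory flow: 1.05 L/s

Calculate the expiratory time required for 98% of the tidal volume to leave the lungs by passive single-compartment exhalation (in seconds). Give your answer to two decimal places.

2.74

R = (PIP − Pplat)/V̇ = (39.6 − 23.3) / 1.05 = 16.3/1.05 = 15.524 cmH2O·s/L.
C = Vt/(Pplat − PEEP) = 465.0 / (23.3 − 13) = 465.0/10.3 = 45.146 mL/cmH2O.
τ = R × C = 15.524 × 0.04515 L/cmH2O = 0.7009 s.
t = −τ·ln(1 − 0.98) = −0.7009·ln(0.02) = 2.742 s.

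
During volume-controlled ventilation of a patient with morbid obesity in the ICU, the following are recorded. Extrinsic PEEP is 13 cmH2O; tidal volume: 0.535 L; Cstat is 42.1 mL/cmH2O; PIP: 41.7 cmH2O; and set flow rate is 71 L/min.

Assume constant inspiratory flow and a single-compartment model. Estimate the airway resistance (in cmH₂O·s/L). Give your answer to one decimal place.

13.5

Flow: 71 L/min ÷ 60 = 1.1833 L/s.
Equation of motion (constant flow): PIP = Vt/C + R·V̇ + PEEP.
R·V̇ = PIP − Vt/C − PEEP = 41.7 − 535/42.1 − 13 = 41.7 − 12.708 − 13 = 15.992 cmH2O.
R = 15.992 / 1.1833 = 13.515 cmH2O·s/L.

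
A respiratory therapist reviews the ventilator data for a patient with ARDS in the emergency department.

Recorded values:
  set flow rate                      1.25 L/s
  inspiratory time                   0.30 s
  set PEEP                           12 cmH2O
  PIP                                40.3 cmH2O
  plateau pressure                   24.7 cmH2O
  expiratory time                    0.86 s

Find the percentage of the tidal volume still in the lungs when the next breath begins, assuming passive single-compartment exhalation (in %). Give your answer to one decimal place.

Vt = flow × Ti = 1.25 L/s × 0.30 s × 1000 mL/L = 375.0 mL.
R = (PIP − Pplat)/V̇ = (40.3 − 24.7) / 1.25 = 15.6/1.25 = 12.48 cmH2O·s/L.
C = Vt/(Pplat − PEEP) = 375.0 / (24.7 − 12) = 375.0/12.7 = 29.528 mL/cmH2O.
τ = R × C = 12.48 × 0.02953 L/cmH2O = 0.3685 s.
Fraction remaining at end-expiration = e^(−Te/τ) = e^(−0.86/0.3685) = 0.09693 → 9.693%.

9.7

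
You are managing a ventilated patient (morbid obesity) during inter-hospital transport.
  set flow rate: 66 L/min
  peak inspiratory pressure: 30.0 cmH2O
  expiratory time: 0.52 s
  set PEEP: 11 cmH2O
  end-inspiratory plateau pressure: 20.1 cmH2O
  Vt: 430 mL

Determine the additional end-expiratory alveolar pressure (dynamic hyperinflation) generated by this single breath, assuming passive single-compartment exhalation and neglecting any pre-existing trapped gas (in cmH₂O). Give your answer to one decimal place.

2.7

Flow: 66 L/min ÷ 60 = 1.1 L/s.
R = (PIP − Pplat)/V̇ = (30.0 − 20.1) / 1.1 = 9.9/1.1 = 9.0 cmH2O·s/L.
C = Vt/(Pplat − PEEP) = 430.0 / (20.1 − 11) = 430.0/9.1 = 47.253 mL/cmH2O.
τ = R × C = 9.0 × 0.04725 L/cmH2O = 0.4253 s.
Fraction remaining = e^(−Te/τ) = e^(−0.52/0.4253) = 0.2944; trapped volume = 430.0 × 0.2944 = 126.59 mL.
Additional alveolar pressure from trapping ≈ V_trapped / C = 126.59 / 47.253 = 2.679 cmH2O.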